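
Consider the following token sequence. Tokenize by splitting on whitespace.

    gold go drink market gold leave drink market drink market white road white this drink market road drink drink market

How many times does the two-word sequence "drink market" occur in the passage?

5

Scanning the 19 overlapping bigram windows for "drink market":
  position 3–4: drink market
  position 7–8: drink market
  position 9–10: drink market
  position 15–16: drink market
  position 19–20: drink market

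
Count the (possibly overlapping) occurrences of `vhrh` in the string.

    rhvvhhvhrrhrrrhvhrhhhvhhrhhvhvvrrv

Sliding a length-4 window over the 34 characters (31 positions):
  position 16–19: vhrh

1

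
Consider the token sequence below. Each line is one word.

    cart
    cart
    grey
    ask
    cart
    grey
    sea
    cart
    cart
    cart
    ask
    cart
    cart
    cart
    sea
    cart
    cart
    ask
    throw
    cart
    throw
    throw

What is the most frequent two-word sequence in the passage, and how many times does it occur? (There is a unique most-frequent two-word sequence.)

"cart cart", 6 times

Bigram frequencies (highest first):
  cart cart: 6
  cart grey: 2
  ask cart: 2
  sea cart: 2
  cart ask: 2
  grey ask: 1
  … (6 more, each ≤ 1)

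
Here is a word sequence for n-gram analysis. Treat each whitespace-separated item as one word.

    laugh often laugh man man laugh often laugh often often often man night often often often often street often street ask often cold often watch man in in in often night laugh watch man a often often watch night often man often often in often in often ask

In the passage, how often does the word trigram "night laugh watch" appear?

1

Scanning the 46 overlapping trigram windows for "night laugh watch":
  position 31–33: night laugh watch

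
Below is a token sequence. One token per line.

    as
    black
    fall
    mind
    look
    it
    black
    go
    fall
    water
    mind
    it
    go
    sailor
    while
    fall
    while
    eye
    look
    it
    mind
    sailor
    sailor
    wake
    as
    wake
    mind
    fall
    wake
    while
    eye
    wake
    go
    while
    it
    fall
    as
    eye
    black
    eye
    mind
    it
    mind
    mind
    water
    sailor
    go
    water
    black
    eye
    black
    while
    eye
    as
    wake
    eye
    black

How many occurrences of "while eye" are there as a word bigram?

Scanning the 56 overlapping bigram windows for "while eye":
  position 17–18: while eye
  position 30–31: while eye
  position 52–53: while eye

3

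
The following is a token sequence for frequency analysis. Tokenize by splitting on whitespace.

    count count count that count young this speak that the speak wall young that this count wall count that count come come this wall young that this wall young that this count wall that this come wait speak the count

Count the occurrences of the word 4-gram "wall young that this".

Scanning the 37 overlapping 4-gram windows for "wall young that this":
  position 12–15: wall young that this
  position 24–27: wall young that this
  position 28–31: wall young that this

3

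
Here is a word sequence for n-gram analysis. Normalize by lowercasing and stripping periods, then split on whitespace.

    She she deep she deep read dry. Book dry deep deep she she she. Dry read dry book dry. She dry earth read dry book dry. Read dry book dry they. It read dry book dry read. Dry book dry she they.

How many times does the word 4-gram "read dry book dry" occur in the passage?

6

Scanning the 39 overlapping 4-gram windows for "read dry book dry":
  position 6–9: read dry book dry
  position 16–19: read dry book dry
  position 23–26: read dry book dry
  position 27–30: read dry book dry
  position 33–36: read dry book dry
  position 37–40: read dry book dry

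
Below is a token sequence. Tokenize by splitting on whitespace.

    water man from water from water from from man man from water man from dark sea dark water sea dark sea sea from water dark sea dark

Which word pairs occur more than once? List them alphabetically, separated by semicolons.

dark sea; from water; man from; sea dark; water from; water man

Bigram counts meeting the condition (more than once):
  dark sea: 3
  from water: 4
  man from: 3
  sea dark: 3
  water from: 2
  water man: 2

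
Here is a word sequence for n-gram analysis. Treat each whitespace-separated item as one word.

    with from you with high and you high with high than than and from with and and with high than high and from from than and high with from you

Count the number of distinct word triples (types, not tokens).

30 tokens → 28 trigram windows in total.
Repeated trigrams (each contributes count−1 duplicates):
  with from you: 2
  with high than: 2
2 duplicate windows → 28 − 2 = 26 distinct.

26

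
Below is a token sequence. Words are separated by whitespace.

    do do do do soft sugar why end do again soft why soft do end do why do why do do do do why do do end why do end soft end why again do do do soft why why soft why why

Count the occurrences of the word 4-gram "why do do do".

1

Scanning the 40 overlapping 4-gram windows for "why do do do":
  position 19–22: why do do do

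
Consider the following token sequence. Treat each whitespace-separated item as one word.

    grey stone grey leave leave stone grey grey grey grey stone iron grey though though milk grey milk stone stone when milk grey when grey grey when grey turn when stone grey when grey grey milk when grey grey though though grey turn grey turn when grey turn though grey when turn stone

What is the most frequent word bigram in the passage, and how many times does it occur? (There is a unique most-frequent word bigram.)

Bigram frequencies (highest first):
  grey grey: 6
  when grey: 5
  grey when: 4
  grey turn: 4
  stone grey: 3
  grey stone: 2
  … (22 more, each ≤ 2)

"grey grey", 6 times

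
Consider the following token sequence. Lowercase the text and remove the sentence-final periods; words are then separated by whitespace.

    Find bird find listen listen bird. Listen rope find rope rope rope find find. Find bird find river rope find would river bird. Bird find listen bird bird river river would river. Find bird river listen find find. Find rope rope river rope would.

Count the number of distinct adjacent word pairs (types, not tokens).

44 tokens → 43 bigram windows in total.
Repeated bigrams (each contributes count−1 duplicates):
  find find: 4
  bird find: 3
  find bird: 3
  rope find: 3
  rope rope: 3
  bird bird: 2
  bird river: 2
  find listen: 2
  … (4 more repeated)
18 duplicate windows → 43 − 18 = 25 distinct.

25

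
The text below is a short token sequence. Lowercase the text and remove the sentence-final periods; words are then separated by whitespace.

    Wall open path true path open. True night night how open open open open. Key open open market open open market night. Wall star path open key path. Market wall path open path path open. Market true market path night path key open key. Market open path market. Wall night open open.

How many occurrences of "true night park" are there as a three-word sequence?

Scanning the 50 overlapping trigram windows for "true night park":
  (none found)

0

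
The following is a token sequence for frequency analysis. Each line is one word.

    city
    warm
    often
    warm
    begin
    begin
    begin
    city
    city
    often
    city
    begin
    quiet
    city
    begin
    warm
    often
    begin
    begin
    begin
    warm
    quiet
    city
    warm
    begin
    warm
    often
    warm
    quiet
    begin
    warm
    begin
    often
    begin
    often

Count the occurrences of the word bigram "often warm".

2

Scanning the 34 overlapping bigram windows for "often warm":
  position 3–4: often warm
  position 27–28: often warm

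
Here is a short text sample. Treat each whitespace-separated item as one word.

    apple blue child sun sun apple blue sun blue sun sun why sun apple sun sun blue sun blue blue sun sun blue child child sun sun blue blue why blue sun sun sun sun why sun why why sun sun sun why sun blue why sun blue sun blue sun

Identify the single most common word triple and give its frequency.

Trigram frequencies (highest first):
  sun blue sun: 4
  blue sun blue: 3
  blue sun sun: 3
  sun sun why: 3
  sun why sun: 3
  sun sun blue: 3
  … (25 more, each ≤ 3)

"sun blue sun", 4 times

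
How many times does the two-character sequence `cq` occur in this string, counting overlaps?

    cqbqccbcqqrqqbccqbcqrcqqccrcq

Sliding a length-2 window over the 29 characters (28 positions):
  position 1–2: cq
  position 8–9: cq
  position 16–17: cq
  position 19–20: cq
  position 22–23: cq
  position 28–29: cq

6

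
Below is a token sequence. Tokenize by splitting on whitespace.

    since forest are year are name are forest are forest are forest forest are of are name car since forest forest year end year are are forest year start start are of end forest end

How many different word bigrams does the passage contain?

22

35 tokens → 34 bigram windows in total.
Repeated bigrams (each contributes count−1 duplicates):
  are forest: 4
  forest are: 4
  are name: 2
  are of: 2
  forest forest: 2
  forest year: 2
  since forest: 2
  year are: 2
12 duplicate windows → 34 − 12 = 22 distinct.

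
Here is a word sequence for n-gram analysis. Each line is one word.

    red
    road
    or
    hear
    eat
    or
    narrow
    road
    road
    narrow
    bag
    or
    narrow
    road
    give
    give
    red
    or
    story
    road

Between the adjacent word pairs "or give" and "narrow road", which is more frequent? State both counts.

"or give": 0 occurrences
"narrow road": 2 occurrences

"narrow road" (2 vs 0)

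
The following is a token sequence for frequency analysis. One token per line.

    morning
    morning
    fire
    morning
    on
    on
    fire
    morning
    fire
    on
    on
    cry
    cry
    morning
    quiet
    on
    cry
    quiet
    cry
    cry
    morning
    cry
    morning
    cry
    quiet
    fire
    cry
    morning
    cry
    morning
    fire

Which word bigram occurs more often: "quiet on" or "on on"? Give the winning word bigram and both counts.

"quiet on": 1 occurrence
"on on": 2 occurrences

"on on" (2 vs 1)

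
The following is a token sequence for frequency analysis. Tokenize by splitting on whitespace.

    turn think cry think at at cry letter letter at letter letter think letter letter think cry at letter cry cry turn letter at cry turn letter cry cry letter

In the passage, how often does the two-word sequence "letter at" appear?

Scanning the 29 overlapping bigram windows for "letter at":
  position 9–10: letter at
  position 23–24: letter at

2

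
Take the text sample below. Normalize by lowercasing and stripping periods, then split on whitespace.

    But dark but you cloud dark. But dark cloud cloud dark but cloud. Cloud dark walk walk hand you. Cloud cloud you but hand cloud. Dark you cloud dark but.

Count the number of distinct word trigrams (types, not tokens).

30 tokens → 28 trigram windows in total.
Repeated trigrams (each contributes count−1 duplicates):
  cloud dark but: 3
  cloud cloud dark: 2
  you cloud dark: 2
4 duplicate windows → 28 − 4 = 24 distinct.

24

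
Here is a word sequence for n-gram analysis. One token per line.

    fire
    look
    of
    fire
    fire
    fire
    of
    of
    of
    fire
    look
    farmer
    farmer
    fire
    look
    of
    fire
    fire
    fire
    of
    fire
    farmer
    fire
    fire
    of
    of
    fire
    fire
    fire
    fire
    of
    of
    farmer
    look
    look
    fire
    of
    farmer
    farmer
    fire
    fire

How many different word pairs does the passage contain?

41 tokens → 40 bigram windows in total.
Repeated bigrams (each contributes count−1 duplicates):
  fire fire: 9
  fire of: 5
  of fire: 5
  of of: 4
  farmer fire: 3
  fire look: 3
  farmer farmer: 2
  look of: 2
  … (1 more repeated)
26 duplicate windows → 40 − 26 = 14 distinct.

14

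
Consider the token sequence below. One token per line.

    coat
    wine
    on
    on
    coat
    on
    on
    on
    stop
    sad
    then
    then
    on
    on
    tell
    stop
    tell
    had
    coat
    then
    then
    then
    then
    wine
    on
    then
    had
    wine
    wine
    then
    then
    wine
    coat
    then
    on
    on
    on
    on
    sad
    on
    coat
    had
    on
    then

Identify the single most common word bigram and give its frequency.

"on on", 7 times

Bigram frequencies (highest first):
  on on: 7
  then then: 5
  wine on: 2
  on coat: 2
  then on: 2
  coat then: 2
  … (21 more, each ≤ 2)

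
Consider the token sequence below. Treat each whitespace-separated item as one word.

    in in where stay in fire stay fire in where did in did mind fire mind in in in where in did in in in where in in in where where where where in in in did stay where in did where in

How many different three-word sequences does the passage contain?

31

43 tokens → 41 trigram windows in total.
Repeated trigrams (each contributes count−1 duplicates):
  in in in: 4
  in in where: 4
  in where in: 2
  where in did: 2
  where in in: 2
  where where where: 2
10 duplicate windows → 41 − 10 = 31 distinct.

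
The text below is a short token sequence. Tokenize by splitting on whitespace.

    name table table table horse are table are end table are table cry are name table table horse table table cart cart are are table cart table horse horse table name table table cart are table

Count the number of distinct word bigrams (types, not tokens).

19

36 tokens → 35 bigram windows in total.
Repeated bigrams (each contributes count−1 duplicates):
  table table: 5
  are table: 4
  name table: 3
  table cart: 3
  table horse: 3
  cart are: 2
  horse table: 2
  table are: 2
16 duplicate windows → 35 − 16 = 19 distinct.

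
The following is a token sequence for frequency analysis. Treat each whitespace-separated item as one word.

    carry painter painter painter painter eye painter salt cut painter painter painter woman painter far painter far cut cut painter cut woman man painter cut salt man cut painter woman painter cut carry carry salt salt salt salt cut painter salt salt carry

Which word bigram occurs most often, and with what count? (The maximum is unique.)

Bigram frequencies (highest first):
  painter painter: 5
  cut painter: 4
  salt salt: 4
  painter cut: 3
  painter salt: 2
  salt cut: 2
  … (19 more, each ≤ 2)

"painter painter", 5 times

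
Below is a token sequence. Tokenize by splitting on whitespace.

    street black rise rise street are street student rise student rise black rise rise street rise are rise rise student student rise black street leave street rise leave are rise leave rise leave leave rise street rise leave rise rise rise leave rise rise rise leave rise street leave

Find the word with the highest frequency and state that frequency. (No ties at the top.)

Unigram frequencies (highest first):
  rise: 22
  leave: 9
  street: 8
  student: 4
  black: 3
  are: 3

"rise", 22 times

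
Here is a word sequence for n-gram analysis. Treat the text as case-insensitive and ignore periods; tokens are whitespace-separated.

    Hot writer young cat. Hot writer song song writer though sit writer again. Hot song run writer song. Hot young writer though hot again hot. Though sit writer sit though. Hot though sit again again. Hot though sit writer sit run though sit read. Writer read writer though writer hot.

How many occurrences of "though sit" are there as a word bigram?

5

Scanning the 49 overlapping bigram windows for "though sit":
  position 10–11: though sit
  position 26–27: though sit
  position 32–33: though sit
  position 37–38: though sit
  position 42–43: though sit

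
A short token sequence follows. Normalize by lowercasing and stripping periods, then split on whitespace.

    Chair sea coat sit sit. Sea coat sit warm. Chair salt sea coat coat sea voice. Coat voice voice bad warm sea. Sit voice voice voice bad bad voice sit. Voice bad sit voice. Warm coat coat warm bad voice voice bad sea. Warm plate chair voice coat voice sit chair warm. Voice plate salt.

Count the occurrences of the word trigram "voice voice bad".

3

Scanning the 53 overlapping trigram windows for "voice voice bad":
  position 18–20: voice voice bad
  position 25–27: voice voice bad
  position 40–42: voice voice bad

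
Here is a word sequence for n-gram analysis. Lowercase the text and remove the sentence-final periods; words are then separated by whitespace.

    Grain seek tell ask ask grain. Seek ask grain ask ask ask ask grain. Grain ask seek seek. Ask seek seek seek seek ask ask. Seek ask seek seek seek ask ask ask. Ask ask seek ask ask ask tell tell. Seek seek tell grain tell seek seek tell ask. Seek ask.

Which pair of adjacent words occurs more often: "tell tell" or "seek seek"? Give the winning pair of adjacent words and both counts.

"seek seek" (8 vs 1)

"tell tell": 1 occurrence
"seek seek": 8 occurrences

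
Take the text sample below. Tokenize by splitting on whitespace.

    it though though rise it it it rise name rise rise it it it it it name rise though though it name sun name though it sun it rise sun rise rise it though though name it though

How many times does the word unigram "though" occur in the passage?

Scanning the 38 tokens for "though":
  position 2: though
  position 3: though
  position 19: though
  position 20: though
  position 25: though
  position 34: though
  position 35: though
  position 38: though

8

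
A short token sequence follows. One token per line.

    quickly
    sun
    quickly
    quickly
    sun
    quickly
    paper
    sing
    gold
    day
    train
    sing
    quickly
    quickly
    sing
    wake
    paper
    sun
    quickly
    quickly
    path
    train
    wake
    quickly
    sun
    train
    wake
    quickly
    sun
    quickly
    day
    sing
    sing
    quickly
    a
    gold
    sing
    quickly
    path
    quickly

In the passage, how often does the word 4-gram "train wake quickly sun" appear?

Scanning the 37 overlapping 4-gram windows for "train wake quickly sun":
  position 22–25: train wake quickly sun
  position 26–29: train wake quickly sun

2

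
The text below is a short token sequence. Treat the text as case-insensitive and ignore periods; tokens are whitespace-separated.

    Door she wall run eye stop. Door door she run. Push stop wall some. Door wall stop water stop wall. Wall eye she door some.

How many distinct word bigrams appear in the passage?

22

25 tokens → 24 bigram windows in total.
Repeated bigrams (each contributes count−1 duplicates):
  door she: 2
  stop wall: 2
2 duplicate windows → 24 − 2 = 22 distinct.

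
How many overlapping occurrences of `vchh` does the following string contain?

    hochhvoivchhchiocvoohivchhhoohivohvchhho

Sliding a length-4 window over the 40 characters (37 positions):
  position 9–12: vchh
  position 23–26: vchh
  position 35–38: vchh

3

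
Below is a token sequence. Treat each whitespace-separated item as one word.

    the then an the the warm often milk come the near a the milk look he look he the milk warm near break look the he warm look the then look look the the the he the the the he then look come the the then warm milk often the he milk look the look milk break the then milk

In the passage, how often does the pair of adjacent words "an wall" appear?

0

Scanning the 59 overlapping bigram windows for "an wall":
  (none found)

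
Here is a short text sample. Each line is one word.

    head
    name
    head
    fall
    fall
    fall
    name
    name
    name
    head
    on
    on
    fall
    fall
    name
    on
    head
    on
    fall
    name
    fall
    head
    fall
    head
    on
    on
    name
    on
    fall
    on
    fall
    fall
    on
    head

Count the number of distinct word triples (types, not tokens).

34 tokens → 32 trigram windows in total.
Repeated trigrams (each contributes count−1 duplicates):
  fall fall name: 2
  head on on: 2
  on fall fall: 2
3 duplicate windows → 32 − 3 = 29 distinct.

29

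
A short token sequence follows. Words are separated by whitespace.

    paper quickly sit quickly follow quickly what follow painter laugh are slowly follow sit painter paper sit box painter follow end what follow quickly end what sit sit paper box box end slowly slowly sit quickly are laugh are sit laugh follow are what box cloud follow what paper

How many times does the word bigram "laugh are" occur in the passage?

2

Scanning the 48 overlapping bigram windows for "laugh are":
  position 10–11: laugh are
  position 38–39: laugh are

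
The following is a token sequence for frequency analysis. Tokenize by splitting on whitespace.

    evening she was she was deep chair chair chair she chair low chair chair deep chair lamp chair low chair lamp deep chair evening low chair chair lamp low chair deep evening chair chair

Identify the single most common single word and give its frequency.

Unigram frequencies (highest first):
  chair: 15
  deep: 4
  low: 4
  evening: 3
  she: 3
  lamp: 3
  … (1 more, each ≤ 2)

"chair", 15 times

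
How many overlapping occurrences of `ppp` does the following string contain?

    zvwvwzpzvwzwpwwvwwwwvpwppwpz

Sliding a length-3 window over the 28 characters (26 positions):
  (no match at any position)

0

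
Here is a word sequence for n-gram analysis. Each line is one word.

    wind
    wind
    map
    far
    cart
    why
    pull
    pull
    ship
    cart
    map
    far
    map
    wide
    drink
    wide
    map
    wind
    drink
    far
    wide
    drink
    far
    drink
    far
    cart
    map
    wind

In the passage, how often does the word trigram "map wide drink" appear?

Scanning the 26 overlapping trigram windows for "map wide drink":
  position 13–15: map wide drink

1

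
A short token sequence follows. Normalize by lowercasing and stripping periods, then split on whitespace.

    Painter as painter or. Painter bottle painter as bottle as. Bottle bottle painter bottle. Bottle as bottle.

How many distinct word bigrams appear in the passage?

9

17 tokens → 16 bigram windows in total.
Repeated bigrams (each contributes count−1 duplicates):
  as bottle: 3
  bottle as: 2
  bottle bottle: 2
  bottle painter: 2
  painter as: 2
  painter bottle: 2
7 duplicate windows → 16 − 7 = 9 distinct.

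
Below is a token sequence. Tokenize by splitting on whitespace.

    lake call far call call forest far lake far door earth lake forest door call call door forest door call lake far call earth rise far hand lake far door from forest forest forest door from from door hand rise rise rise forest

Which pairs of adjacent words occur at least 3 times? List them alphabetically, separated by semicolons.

forest door; lake far

Bigram counts meeting the condition (at least 3 times):
  forest door: 3
  lake far: 3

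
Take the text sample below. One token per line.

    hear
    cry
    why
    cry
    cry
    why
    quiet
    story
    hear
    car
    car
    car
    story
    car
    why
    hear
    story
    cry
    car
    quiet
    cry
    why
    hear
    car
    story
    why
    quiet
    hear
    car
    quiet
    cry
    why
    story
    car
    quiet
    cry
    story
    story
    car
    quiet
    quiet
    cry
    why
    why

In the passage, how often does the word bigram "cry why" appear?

5

Scanning the 43 overlapping bigram windows for "cry why":
  position 2–3: cry why
  position 5–6: cry why
  position 21–22: cry why
  position 31–32: cry why
  position 42–43: cry why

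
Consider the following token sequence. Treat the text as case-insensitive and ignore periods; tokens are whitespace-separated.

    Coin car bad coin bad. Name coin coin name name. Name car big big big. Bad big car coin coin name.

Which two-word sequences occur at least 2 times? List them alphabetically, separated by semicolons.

big big; coin coin; coin name; name name

Bigram counts meeting the condition (at least 2 times):
  big big: 2
  coin coin: 2
  coin name: 2
  name name: 2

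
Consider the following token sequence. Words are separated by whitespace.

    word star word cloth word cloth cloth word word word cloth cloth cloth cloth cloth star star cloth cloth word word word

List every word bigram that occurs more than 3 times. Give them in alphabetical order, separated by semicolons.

cloth cloth; word word

Bigram counts meeting the condition (more than 3 times):
  cloth cloth: 6
  word word: 4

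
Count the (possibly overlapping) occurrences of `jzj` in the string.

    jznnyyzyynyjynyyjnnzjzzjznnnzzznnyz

Sliding a length-3 window over the 35 characters (33 positions):
  (no match at any position)

0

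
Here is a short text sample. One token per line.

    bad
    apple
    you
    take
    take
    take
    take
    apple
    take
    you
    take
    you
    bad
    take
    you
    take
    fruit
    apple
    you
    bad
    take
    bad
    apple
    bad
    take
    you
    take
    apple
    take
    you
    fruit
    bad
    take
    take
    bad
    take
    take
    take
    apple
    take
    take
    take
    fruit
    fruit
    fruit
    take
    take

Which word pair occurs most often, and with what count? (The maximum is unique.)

Bigram frequencies (highest first):
  take take: 9
  take you: 5
  bad take: 5
  you take: 4
  take apple: 3
  apple take: 3
  … (11 more, each ≤ 2)

"take take", 9 times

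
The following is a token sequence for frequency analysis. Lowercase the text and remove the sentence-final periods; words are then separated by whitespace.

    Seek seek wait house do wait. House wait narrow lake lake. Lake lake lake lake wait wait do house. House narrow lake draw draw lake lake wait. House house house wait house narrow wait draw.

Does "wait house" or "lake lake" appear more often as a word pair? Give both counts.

"wait house": 4 occurrences
"lake lake": 6 occurrences

"lake lake" (6 vs 4)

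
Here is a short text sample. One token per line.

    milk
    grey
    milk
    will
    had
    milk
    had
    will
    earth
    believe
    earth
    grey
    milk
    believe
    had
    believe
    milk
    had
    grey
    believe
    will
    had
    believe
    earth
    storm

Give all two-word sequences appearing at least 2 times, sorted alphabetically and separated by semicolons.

Bigram counts meeting the condition (at least 2 times):
  believe earth: 2
  grey milk: 2
  had believe: 2
  milk had: 2
  will had: 2

believe earth; grey milk; had believe; milk had; will had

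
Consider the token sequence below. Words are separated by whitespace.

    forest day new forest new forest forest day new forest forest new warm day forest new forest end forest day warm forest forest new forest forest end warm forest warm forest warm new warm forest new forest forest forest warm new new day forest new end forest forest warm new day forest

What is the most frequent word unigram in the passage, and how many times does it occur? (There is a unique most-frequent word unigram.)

Unigram frequencies (highest first):
  forest: 23
  new: 12
  warm: 8
  day: 6
  end: 3

"forest", 23 times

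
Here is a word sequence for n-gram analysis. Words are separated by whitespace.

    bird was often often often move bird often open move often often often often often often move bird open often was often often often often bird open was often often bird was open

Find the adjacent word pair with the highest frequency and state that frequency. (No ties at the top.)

Bigram frequencies (highest first):
  often often: 11
  was often: 3
  bird was: 2
  often move: 2
  move bird: 2
  bird open: 2
  … (9 more, each ≤ 2)

"often often", 11 times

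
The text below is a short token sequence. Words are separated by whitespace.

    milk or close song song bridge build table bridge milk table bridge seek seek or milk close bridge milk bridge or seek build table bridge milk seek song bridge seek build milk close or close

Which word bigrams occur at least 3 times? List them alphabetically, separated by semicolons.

Bigram counts meeting the condition (at least 3 times):
  bridge milk: 3
  table bridge: 3

bridge milk; table bridge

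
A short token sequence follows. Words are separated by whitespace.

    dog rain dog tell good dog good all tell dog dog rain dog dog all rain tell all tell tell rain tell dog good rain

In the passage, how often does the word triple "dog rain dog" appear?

2

Scanning the 23 overlapping trigram windows for "dog rain dog":
  position 1–3: dog rain dog
  position 11–13: dog rain dog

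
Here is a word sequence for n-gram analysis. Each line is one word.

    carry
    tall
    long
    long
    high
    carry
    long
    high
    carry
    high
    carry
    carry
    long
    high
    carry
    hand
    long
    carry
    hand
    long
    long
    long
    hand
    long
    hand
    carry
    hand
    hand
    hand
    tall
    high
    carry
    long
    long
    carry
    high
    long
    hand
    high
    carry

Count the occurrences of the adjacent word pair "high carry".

Scanning the 39 overlapping bigram windows for "high carry":
  position 5–6: high carry
  position 8–9: high carry
  position 10–11: high carry
  position 14–15: high carry
  position 31–32: high carry
  position 39–40: high carry

6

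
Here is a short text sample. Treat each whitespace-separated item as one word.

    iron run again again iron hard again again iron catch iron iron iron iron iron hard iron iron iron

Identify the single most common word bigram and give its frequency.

Bigram frequencies (highest first):
  iron iron: 6
  again again: 2
  again iron: 2
  iron hard: 2
  iron run: 1
  run again: 1
  … (4 more, each ≤ 1)

"iron iron", 6 times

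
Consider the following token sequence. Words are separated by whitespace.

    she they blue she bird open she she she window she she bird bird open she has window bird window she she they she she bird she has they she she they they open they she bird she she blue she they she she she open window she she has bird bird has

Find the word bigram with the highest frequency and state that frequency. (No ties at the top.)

Bigram frequencies (highest first):
  she she: 10
  she they: 4
  she bird: 4
  they she: 4
  window she: 3
  she has: 3
  … (19 more, each ≤ 2)

"she she", 10 times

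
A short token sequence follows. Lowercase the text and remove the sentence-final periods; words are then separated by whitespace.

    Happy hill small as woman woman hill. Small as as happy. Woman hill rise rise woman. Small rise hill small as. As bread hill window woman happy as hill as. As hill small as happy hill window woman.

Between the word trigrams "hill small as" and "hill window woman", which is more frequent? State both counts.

"hill small as" (4 vs 2)

"hill small as": 4 occurrences
"hill window woman": 2 occurrences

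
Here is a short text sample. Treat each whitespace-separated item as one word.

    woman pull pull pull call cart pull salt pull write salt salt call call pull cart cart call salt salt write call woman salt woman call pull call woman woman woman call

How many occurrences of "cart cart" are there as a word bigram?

Scanning the 31 overlapping bigram windows for "cart cart":
  position 16–17: cart cart

1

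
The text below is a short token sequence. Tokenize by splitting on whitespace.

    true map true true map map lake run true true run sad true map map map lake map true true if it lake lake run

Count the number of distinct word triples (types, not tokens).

20

25 tokens → 23 trigram windows in total.
Repeated trigrams (each contributes count−1 duplicates):
  map map lake: 2
  map true true: 2
  true map map: 2
3 duplicate windows → 23 − 3 = 20 distinct.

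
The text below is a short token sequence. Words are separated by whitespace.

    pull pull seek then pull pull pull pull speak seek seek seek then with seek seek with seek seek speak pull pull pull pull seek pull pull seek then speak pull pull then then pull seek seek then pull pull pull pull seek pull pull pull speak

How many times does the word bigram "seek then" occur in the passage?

4

Scanning the 46 overlapping bigram windows for "seek then":
  position 3–4: seek then
  position 12–13: seek then
  position 28–29: seek then
  position 37–38: seek then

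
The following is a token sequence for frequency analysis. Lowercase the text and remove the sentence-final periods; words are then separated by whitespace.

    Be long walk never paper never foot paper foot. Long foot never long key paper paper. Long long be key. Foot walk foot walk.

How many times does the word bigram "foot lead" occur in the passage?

Scanning the 23 overlapping bigram windows for "foot lead":
  (none found)

0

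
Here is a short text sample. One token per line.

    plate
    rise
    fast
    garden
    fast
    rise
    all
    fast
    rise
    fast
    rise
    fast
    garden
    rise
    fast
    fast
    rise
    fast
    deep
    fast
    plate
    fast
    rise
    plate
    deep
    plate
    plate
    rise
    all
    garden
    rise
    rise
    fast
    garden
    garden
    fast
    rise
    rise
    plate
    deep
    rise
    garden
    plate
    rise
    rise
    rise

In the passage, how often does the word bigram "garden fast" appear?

2

Scanning the 45 overlapping bigram windows for "garden fast":
  position 4–5: garden fast
  position 35–36: garden fast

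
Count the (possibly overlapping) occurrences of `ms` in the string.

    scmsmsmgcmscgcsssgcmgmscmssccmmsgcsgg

Sliding a length-2 window over the 37 characters (36 positions):
  position 3–4: ms
  position 5–6: ms
  position 10–11: ms
  position 22–23: ms
  position 25–26: ms
  position 31–32: ms

6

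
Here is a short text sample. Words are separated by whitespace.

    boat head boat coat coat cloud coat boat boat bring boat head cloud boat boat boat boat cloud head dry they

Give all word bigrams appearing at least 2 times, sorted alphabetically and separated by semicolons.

boat boat; boat head

Bigram counts meeting the condition (at least 2 times):
  boat boat: 4
  boat head: 2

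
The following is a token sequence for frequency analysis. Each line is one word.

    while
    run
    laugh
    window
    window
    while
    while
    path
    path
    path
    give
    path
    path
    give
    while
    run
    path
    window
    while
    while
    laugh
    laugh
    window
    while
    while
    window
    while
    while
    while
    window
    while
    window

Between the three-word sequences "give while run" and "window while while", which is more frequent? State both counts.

"window while while" (4 vs 1)

"give while run": 1 occurrence
"window while while": 4 occurrences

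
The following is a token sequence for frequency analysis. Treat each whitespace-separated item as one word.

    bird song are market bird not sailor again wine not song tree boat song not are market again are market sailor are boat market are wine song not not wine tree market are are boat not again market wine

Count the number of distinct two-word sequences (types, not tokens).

39 tokens → 38 bigram windows in total.
Repeated bigrams (each contributes count−1 duplicates):
  are market: 3
  are boat: 2
  market are: 2
  song not: 2
5 duplicate windows → 38 − 5 = 33 distinct.

33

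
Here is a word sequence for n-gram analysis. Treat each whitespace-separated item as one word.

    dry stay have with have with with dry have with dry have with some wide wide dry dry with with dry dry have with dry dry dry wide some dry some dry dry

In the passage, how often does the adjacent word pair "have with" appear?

Scanning the 32 overlapping bigram windows for "have with":
  position 3–4: have with
  position 5–6: have with
  position 9–10: have with
  position 12–13: have with
  position 23–24: have with

5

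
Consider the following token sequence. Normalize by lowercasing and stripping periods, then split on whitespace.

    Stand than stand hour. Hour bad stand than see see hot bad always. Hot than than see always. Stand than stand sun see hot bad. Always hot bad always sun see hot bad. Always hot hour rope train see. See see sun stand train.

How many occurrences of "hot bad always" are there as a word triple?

Scanning the 42 overlapping trigram windows for "hot bad always":
  position 11–13: hot bad always
  position 24–26: hot bad always
  position 27–29: hot bad always
  position 32–34: hot bad always

4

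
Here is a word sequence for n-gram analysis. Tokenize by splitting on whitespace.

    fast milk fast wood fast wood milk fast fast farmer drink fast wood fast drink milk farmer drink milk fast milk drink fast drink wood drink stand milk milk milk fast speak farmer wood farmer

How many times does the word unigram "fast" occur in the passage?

Scanning the 35 tokens for "fast":
  position 1: fast
  position 3: fast
  position 5: fast
  position 8: fast
  position 9: fast
  position 12: fast
  position 14: fast
  position 20: fast
  position 23: fast
  position 31: fast

10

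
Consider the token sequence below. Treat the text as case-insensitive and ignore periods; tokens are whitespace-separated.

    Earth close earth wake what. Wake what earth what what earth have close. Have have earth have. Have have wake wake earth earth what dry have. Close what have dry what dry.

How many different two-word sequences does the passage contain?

32 tokens → 31 bigram windows in total.
Repeated bigrams (each contributes count−1 duplicates):
  have have: 3
  earth have: 2
  earth what: 2
  have close: 2
  wake what: 2
  what dry: 2
  what earth: 2
8 duplicate windows → 31 − 8 = 23 distinct.

23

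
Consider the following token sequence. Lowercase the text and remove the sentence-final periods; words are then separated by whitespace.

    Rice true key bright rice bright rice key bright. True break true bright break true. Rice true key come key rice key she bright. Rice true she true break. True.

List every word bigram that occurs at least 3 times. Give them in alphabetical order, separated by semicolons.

Bigram counts meeting the condition (at least 3 times):
  break true: 3
  bright rice: 3
  rice true: 3

break true; bright rice; rice true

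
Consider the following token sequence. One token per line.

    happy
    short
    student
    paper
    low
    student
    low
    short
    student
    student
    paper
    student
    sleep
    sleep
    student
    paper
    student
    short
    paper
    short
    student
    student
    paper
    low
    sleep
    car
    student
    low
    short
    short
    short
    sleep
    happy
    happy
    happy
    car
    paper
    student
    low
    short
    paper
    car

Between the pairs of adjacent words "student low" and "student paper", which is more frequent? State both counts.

"student paper" (4 vs 3)

"student low": 3 occurrences
"student paper": 4 occurrences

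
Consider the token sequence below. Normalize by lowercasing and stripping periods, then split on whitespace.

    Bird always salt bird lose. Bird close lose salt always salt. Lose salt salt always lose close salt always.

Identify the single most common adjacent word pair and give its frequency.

"salt always", 3 times

Bigram frequencies (highest first):
  salt always: 3
  always salt: 2
  lose salt: 2
  bird always: 1
  salt bird: 1
  bird lose: 1
  … (8 more, each ≤ 1)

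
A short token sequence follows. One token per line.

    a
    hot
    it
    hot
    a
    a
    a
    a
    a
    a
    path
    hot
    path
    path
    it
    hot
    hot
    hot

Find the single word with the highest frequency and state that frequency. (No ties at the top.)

Unigram frequencies (highest first):
  a: 7
  hot: 6
  path: 3
  it: 2

"a", 7 times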